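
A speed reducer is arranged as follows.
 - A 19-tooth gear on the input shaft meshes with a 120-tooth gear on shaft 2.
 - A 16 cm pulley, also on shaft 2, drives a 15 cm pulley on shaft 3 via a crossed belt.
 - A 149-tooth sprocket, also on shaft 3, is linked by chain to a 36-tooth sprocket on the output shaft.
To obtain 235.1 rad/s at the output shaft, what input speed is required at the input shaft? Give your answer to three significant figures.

336 rad/s

Overall ratio R = 6.3158 × 0.9375 × 0.24161 = 1.4306.
Required input speed = output speed × R = 235.1 × 1.4306 = 336.33 rad/s.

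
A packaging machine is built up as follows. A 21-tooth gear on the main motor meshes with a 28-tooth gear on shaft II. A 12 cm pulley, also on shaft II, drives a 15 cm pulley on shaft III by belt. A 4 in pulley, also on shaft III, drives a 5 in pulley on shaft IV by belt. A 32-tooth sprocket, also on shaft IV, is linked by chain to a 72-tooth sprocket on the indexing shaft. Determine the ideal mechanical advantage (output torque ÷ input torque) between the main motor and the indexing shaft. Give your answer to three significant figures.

Each stage contributes driven/driver: gear mesh 28/21 = 1.3333, belt 15/12 = 1.25, belt 5/4 = 1.25, chain 72/32 = 2.25.
Overall: 1.3333 × 1.25 × 1.25 × 2.25 = 4.6875.

4.69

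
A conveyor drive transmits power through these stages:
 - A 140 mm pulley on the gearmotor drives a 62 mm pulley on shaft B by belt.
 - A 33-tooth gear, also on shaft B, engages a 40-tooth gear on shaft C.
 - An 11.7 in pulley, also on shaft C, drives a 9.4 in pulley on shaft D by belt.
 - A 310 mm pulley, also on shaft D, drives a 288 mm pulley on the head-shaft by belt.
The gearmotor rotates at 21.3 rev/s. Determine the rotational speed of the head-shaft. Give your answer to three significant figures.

53.2 rev/s

Belt: ratio = 62/140 = 0.44286, so shaft B turns at 21.3 / 0.44286 = 48.097 rev/s.
Gear mesh: ratio = 40/33 = 1.2121, so shaft C turns at 48.097 / 1.2121 = 39.68 rev/s.
Belt: ratio = 9.4/11.7 = 0.80342, so shaft D turns at 39.68 / 0.80342 = 49.389 rev/s.
Belt: ratio = 288/310 = 0.92903, so the head-shaft turns at 49.389 / 0.92903 = 53.161 rev/s.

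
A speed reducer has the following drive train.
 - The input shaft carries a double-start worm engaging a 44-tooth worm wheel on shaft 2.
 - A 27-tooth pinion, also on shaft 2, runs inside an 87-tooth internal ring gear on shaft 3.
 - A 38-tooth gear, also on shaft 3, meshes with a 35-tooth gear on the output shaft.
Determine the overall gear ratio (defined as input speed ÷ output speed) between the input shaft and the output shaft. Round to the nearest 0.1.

65.3

Each stage contributes driven/driver: worm 44/2 = 22, internal gear 87/27 = 3.2222, gear mesh 35/38 = 0.92105.
Overall: 22 × 3.2222 × 0.92105 = 65.292.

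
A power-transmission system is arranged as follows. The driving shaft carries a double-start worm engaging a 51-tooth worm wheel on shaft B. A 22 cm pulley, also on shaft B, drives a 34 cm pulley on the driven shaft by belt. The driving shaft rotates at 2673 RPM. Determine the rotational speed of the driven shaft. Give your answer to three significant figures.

67.8 RPM

Worm: ratio = 51/2 = 25.5, so shaft B turns at 2673 / 25.5 = 104.82 RPM.
Belt: ratio = 34/22 = 1.5455, so the driven shaft turns at 104.82 / 1.5455 = 67.827 RPM.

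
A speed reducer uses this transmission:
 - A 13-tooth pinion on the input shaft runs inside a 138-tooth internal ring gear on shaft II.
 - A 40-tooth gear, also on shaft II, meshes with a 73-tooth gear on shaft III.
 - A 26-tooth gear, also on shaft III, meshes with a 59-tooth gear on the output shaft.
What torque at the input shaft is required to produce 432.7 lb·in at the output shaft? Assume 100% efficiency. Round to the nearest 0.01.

9.84 lb·in

Overall ratio R = 10.615 × 1.825 × 2.2692 = 43.962.
Input torque = output torque / R = 432.7 / 43.962 = 9.8426 lb·in.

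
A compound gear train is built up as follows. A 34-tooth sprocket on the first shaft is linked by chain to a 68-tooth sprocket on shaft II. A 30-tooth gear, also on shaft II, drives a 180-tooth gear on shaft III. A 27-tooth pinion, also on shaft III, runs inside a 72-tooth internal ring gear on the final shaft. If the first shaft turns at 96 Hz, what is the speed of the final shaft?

the first shaft → shaft II (chain, 68/34): 96 ÷ 2 = 48 Hz
shaft II → shaft III (gear mesh, 180/30): 48 ÷ 6 = 8 Hz
shaft III → the final shaft (internal gear, 72/27): 8 ÷ 2.6667 = 3 Hz

3 Hz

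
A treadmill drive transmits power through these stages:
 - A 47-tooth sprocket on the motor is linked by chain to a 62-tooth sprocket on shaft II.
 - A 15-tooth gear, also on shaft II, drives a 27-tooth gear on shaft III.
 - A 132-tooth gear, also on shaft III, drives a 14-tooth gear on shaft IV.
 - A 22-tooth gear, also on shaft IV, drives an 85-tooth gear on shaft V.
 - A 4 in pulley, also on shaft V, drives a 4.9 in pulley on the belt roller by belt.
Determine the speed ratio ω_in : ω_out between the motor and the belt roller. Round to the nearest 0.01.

1.19

Each stage contributes driven/driver: chain 62/47 = 1.3191, gear mesh 27/15 = 1.8, gear mesh 14/132 = 0.10606, gear mesh 85/22 = 3.8636, belt 4.9/4 = 1.225.
Overall: 1.3191 × 1.8 × 0.10606 × 3.8636 × 1.225 = 1.1919.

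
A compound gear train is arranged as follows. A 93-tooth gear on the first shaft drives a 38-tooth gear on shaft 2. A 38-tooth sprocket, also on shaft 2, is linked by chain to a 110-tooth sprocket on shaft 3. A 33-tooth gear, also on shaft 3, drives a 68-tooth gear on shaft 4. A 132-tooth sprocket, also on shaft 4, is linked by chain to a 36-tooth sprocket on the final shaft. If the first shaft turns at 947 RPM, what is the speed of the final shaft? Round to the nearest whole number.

Gear mesh: ratio = 38/93 = 0.4086, so shaft 2 turns at 947 / 0.4086 = 2317.7 RPM.
Chain: ratio = 110/38 = 2.8947, so shaft 3 turns at 2317.7 / 2.8947 = 800.65 RPM.
Gear mesh: ratio = 68/33 = 2.0606, so shaft 4 turns at 800.65 / 2.0606 = 388.55 RPM.
Chain: ratio = 36/132 = 0.27273, so the final shaft turns at 388.55 / 0.27273 = 1424.7 RPM.

1425 RPM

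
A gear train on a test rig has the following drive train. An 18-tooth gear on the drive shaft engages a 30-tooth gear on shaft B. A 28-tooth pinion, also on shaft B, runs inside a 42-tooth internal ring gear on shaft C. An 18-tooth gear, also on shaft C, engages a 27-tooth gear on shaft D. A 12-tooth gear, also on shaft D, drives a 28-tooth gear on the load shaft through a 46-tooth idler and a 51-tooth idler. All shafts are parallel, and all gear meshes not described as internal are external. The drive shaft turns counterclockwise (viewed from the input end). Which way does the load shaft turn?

the drive shaft → shaft B: external mesh, 1 reversal → CW.
shaft B → shaft C: internal mesh, same direction → CW.
shaft C → shaft D: external mesh, 1 reversal → CCW.
shaft D → the load shaft: driver → idler → idler → driven is 3 external meshes, 3 reversals → CW.
5 reversals in total — an odd number — so the load shaft turns opposite to the drive shaft.

clockwise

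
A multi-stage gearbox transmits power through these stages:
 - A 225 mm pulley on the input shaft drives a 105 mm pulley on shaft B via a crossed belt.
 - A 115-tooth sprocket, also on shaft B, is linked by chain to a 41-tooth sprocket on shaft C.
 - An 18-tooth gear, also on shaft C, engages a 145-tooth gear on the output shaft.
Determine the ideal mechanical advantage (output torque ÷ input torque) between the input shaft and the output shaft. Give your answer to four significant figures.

Each stage contributes driven/driver: belt 105/225 = 0.46667, chain 41/115 = 0.35652, gear mesh 145/18 = 8.0556.
Overall: 0.46667 × 0.35652 × 8.0556 = 1.3403.

1.340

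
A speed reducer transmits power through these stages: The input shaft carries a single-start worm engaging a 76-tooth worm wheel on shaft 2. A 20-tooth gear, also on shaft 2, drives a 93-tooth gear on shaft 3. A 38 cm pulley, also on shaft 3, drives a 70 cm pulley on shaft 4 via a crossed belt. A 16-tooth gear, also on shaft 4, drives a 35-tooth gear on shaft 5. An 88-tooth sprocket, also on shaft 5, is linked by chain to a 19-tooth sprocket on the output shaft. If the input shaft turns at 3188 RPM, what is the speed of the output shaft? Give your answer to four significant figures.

the input shaft → shaft 2 (worm, 76/1): 3188 ÷ 76 = 41.947 RPM
shaft 2 → shaft 3 (gear mesh, 93/20): 41.947 ÷ 4.65 = 9.0209 RPM
shaft 3 → shaft 4 (belt, 70/38): 9.0209 ÷ 1.8421 = 4.8971 RPM
shaft 4 → shaft 5 (gear mesh, 35/16): 4.8971 ÷ 2.1875 = 2.2387 RPM
shaft 5 → the output shaft (chain, 19/88): 2.2387 ÷ 0.21591 = 10.369 RPM

10.37 RPM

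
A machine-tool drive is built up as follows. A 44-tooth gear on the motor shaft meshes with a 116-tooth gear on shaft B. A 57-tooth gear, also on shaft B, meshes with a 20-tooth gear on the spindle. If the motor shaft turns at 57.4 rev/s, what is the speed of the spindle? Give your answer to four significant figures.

62.05 rev/s

the motor shaft → shaft B (gear mesh, 116/44): 57.4 ÷ 2.6364 = 21.772 rev/s
shaft B → the spindle (gear mesh, 20/57): 21.772 ÷ 0.35088 = 62.051 rev/s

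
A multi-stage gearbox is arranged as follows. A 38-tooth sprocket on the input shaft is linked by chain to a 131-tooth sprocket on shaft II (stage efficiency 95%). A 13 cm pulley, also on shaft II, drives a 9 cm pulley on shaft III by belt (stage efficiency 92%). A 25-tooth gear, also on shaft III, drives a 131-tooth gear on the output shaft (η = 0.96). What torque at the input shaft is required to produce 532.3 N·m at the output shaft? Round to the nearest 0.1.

Overall ratio R = 3.4474 × 0.69231 × 5.24 = 12.506; overall efficiency η = 0.95 × 0.92 × 0.96 = 0.8390.
Input torque = output torque / (R × η) = 532.3 / (12.506 × 0.8390) = 50.729 N·m.

50.7 N·m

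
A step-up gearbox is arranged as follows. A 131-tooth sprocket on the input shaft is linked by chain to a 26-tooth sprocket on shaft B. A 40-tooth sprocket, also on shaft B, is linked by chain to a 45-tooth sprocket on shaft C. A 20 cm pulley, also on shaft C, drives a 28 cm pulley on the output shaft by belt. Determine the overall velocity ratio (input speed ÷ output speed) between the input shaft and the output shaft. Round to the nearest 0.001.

0.313

Each stage contributes driven/driver: chain 26/131 = 0.19847, chain 45/40 = 1.125, belt 28/20 = 1.4.
Overall: 0.19847 × 1.125 × 1.4 = 0.3126.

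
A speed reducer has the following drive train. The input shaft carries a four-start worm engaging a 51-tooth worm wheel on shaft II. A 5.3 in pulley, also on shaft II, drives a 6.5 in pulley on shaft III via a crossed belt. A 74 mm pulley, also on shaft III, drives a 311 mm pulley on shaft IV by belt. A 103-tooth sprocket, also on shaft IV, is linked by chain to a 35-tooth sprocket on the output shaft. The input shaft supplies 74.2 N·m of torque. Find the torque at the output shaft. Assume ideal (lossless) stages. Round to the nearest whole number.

Worm: ratio = 51/4 = 12.75; torque at shaft II = 74.2 × 12.75 = 946.05 N·m.
Belt: ratio = 6.5/5.3 = 1.2264; torque at shaft III = 946.05 × 1.2264 = 1160.2 N·m.
Belt: ratio = 311/74 = 4.2027; torque at shaft IV = 1160.2 × 4.2027 = 4876.2 N·m.
Chain: ratio = 35/103 = 0.33981; torque at the output shaft = 4876.2 × 0.33981 = 1657 N·m.

1657 N·m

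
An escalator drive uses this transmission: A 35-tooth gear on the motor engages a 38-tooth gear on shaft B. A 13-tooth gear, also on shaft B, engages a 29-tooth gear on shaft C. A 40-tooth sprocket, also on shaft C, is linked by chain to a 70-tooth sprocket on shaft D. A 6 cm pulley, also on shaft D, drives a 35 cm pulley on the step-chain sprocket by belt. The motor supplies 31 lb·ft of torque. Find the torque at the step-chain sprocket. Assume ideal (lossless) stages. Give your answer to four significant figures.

766.5 lb·ft

Gear mesh: ratio = 38/35 = 1.0857; torque at shaft B = 31 × 1.0857 = 33.657 lb·ft.
Gear mesh: ratio = 29/13 = 2.2308; torque at shaft C = 33.657 × 2.2308 = 75.081 lb·ft.
Chain: ratio = 70/40 = 1.75; torque at shaft D = 75.081 × 1.75 = 131.39 lb·ft.
Belt: ratio = 35/6 = 5.8333; torque at the step-chain sprocket = 131.39 × 5.8333 = 766.46 lb·ft.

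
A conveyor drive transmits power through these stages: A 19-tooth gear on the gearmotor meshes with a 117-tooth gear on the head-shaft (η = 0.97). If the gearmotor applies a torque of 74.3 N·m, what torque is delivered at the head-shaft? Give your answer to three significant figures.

Gear mesh: ratio = 117/19 = 6.1579; torque at the head-shaft = 74.3 × 6.1579 × 0.97 = 443.81 N·m.

444 N·m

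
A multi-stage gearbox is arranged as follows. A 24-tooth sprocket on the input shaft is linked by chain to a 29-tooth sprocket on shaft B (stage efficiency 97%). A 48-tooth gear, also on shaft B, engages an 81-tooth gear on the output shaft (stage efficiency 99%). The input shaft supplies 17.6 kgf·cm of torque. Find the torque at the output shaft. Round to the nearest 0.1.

34.5 kgf·cm

chain 29/24 = 1.2083 → τ = 17.6·1.2083·0.97 = 20.629 kgf·cm
gear mesh 81/48 = 1.6875 → τ = 20.629·1.6875·0.99 = 34.463 kgf·cm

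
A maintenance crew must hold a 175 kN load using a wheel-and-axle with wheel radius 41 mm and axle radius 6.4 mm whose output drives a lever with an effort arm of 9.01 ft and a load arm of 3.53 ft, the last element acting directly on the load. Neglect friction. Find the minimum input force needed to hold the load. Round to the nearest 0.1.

Wheel-and-axle MA = R/r = 41/6.4 = 6.4062.
Lever MA = effort arm / load arm = 9.01/3.53 = 2.5524.
Combined ideal MA = 6.4062 × 2.5524 = 16.351.
Effort = load / MA = 175 / 16.351 = 10.702 kN.

10.7 kN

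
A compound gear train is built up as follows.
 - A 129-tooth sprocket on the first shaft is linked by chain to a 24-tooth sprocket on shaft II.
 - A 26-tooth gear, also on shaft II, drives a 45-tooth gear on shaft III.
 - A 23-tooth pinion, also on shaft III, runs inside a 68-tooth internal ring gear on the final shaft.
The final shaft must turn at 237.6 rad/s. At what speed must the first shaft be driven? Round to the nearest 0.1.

Overall ratio R = 0.18605 × 1.7308 × 2.9565 = 0.95201.
Required input speed = output speed × R = 237.6 × 0.95201 = 226.2 rad/s.

226.2 rad/s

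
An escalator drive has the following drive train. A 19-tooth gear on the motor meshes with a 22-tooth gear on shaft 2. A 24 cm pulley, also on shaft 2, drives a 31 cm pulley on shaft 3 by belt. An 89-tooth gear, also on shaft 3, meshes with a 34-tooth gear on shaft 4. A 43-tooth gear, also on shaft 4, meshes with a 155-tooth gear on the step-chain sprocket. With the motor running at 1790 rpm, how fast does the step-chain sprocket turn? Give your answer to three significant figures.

869 rpm

the motor → shaft 2 (gear mesh, 22/19): 1790 ÷ 1.1579 = 1545.9 rpm
shaft 2 → shaft 3 (belt, 31/24): 1545.9 ÷ 1.2917 = 1196.8 rpm
shaft 3 → shaft 4 (gear mesh, 34/89): 1196.8 ÷ 0.38202 = 3132.9 rpm
shaft 4 → the step-chain sprocket (gear mesh, 155/43): 3132.9 ÷ 3.6047 = 869.12 rpm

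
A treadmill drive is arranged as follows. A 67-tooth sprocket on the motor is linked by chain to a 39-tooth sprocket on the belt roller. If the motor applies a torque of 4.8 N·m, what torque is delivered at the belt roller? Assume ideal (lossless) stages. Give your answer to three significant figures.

2.79 N·m

chain 39/67 = 0.58209 → τ = 4.8·0.58209 = 2.794 N·m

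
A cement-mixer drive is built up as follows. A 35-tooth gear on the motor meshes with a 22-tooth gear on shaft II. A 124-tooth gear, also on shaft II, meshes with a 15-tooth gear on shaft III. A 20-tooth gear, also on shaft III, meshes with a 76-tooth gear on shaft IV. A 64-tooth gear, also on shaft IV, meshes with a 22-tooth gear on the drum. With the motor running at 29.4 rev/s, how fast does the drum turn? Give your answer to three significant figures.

296 rev/s

gear mesh 22/35 = 0.62857 → 29.4/0.62857 = 46.773 rev/s
gear mesh 15/124 = 0.12097 → 46.773/0.12097 = 386.65 rev/s
gear mesh 76/20 = 3.8 → 386.65/3.8 = 101.75 rev/s
gear mesh 22/64 = 0.34375 → 101.75/0.34375 = 296 rev/s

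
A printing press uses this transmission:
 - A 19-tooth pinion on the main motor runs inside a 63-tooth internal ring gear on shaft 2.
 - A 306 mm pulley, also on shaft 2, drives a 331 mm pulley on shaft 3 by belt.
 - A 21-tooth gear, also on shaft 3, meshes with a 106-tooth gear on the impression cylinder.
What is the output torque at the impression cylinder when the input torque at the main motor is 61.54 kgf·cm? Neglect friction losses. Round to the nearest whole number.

1114 kgf·cm

Internal gear: ratio = 63/19 = 3.3158; torque at shaft 2 = 61.54 × 3.3158 = 204.05 kgf·cm.
Belt: ratio = 331/306 = 1.0817; torque at shaft 3 = 204.05 × 1.0817 = 220.72 kgf·cm.
Gear mesh: ratio = 106/21 = 5.0476; torque at the impression cylinder = 220.72 × 5.0476 = 1114.1 kgf·cm.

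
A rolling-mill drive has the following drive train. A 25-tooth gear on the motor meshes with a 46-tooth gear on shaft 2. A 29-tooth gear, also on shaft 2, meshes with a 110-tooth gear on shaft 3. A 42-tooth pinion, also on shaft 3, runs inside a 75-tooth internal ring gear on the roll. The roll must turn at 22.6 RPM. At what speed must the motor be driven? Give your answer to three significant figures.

Overall ratio R = 1.84 × 3.7931 × 1.7857 = 12.463.
Required input speed = output speed × R = 22.6 × 12.463 = 281.67 RPM.

282 RPM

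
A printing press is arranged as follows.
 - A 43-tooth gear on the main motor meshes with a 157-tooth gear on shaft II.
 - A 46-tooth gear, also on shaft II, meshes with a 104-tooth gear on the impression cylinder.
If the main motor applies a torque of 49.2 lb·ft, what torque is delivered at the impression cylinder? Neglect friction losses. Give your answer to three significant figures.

406 lb·ft

Gear mesh: ratio = 157/43 = 3.6512; torque at shaft II = 49.2 × 3.6512 = 179.64 lb·ft.
Gear mesh: ratio = 104/46 = 2.2609; torque at the impression cylinder = 179.64 × 2.2609 = 406.14 lb·ft.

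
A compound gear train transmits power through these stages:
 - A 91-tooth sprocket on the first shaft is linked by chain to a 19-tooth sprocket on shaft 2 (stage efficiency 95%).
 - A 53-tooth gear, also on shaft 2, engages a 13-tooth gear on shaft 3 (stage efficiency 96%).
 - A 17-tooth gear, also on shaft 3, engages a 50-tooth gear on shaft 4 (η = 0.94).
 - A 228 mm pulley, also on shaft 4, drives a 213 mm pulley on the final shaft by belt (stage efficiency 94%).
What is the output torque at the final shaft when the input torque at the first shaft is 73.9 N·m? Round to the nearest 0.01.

chain 19/91 = 0.20879 → τ = 73.9·0.20879·0.95 = 14.658 N·m
gear mesh 13/53 = 0.24528 → τ = 14.658·0.24528·0.96 = 3.4516 N·m
gear mesh 50/17 = 2.9412 → τ = 3.4516·2.9412·0.94 = 9.5426 N·m
belt 213/228 = 0.93421 → τ = 9.5426·0.93421·0.94 = 8.3799 N·m

8.38 N·m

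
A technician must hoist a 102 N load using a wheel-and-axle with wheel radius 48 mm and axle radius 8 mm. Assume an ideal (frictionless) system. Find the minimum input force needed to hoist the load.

Wheel-and-axle MA = R/r = 48/8 = 6.
Effort = load / MA = 102 / 6 = 17 N.

17 N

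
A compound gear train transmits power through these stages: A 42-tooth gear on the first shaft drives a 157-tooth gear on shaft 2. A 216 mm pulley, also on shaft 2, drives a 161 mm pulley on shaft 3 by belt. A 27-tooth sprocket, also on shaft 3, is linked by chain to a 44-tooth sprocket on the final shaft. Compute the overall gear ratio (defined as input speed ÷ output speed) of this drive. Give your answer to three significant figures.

4.54

Each stage contributes driven/driver: gear mesh 157/42 = 3.7381, belt 161/216 = 0.74537, chain 44/27 = 1.6296.
Overall: 3.7381 × 0.74537 × 1.6296 = 4.5406.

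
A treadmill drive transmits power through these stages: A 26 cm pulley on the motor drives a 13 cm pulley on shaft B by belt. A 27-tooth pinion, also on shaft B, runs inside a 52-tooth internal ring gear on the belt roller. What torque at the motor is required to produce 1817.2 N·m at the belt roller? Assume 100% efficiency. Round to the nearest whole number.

1887 N·m

Overall ratio R = 0.5 × 1.9259 = 0.96296.
Input torque = output torque / R = 1817.2 / 0.96296 = 1887.1 N·m.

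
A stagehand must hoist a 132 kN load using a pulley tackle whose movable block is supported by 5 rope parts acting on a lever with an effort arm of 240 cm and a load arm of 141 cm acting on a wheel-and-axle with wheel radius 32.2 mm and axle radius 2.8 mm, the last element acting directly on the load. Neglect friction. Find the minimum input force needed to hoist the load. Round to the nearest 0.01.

1.35 kN

Block-and-tackle MA = number of supporting rope parts = 5.
Lever MA = effort arm / load arm = 240/141 = 1.7021.
Wheel-and-axle MA = R/r = 32.2/2.8 = 11.5.
Combined ideal MA = 5 × 1.7021 × 11.5 = 97.872.
Effort = load / MA = 132 / 97.872 = 1.3487 kN.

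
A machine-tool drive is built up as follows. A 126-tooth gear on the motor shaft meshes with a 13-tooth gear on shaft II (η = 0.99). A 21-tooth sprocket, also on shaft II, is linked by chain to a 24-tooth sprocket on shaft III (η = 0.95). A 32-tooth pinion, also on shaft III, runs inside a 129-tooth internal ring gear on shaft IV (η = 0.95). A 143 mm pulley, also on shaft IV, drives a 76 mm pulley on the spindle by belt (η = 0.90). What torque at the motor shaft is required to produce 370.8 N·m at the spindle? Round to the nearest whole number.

Overall ratio R = 0.10317 × 1.1429 × 4.0312 × 0.53147 = 0.25263; overall efficiency η = 0.99 × 0.95 × 0.95 × 0.90 = 0.8041.
Input torque = output torque / (R × η) = 370.8 / (0.25263 × 0.8041) = 1825.3 N·m.

1825 N·m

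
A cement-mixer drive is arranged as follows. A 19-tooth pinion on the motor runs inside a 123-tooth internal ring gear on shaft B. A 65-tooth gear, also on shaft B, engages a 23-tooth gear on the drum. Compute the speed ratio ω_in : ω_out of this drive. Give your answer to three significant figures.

2.29

Each stage contributes driven/driver: internal gear 123/19 = 6.4737, gear mesh 23/65 = 0.35385.
Overall: 6.4737 × 0.35385 = 2.2907.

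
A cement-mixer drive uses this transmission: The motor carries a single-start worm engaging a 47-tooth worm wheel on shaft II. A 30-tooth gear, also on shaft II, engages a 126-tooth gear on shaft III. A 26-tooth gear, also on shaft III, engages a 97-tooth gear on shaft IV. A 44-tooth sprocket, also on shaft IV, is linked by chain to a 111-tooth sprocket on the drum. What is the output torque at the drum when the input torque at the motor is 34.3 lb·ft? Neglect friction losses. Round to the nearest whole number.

63725 lb·ft

worm 47/1 = 47 → τ = 34.3·47 = 1612.1 lb·ft
gear mesh 126/30 = 4.2 → τ = 1612.1·4.2 = 6770.8 lb·ft
gear mesh 97/26 = 3.7308 → τ = 6770.8·3.7308 = 25260 lb·ft
chain 111/44 = 2.5227 → τ = 25260·2.5227 = 63725 lb·ft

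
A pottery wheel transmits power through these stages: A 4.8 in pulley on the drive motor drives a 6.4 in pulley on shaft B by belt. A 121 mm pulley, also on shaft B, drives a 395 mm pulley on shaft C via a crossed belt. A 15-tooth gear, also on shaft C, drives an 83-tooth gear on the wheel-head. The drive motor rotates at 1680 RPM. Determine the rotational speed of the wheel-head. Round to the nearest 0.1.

belt 6.4/4.8 = 1.3333 → 1680/1.3333 = 1260 RPM
belt 395/121 = 3.2645 → 1260/3.2645 = 385.97 RPM
gear mesh 83/15 = 5.5333 → 385.97/5.5333 = 69.754 RPM

69.8 RPM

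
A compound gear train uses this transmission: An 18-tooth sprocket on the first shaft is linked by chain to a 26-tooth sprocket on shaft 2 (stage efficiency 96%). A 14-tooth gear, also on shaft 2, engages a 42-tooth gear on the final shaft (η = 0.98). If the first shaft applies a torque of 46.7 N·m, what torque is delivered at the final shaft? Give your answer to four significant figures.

190.4 N·m

chain 26/18 = 1.4444 → τ = 46.7·1.4444·0.96 = 64.757 N·m
gear mesh 42/14 = 3 → τ = 64.757·3·0.98 = 190.39 N·m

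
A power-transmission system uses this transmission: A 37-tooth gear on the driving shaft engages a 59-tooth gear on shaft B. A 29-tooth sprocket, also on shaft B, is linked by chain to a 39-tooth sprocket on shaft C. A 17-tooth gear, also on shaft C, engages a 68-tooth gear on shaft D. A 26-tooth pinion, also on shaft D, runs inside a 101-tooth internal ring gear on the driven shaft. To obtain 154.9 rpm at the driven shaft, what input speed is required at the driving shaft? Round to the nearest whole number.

5162 rpm

Overall ratio R = 1.5946 × 1.3448 × 4 × 3.8846 = 33.322.
Required input speed = output speed × R = 154.9 × 33.322 = 5161.5 rpm.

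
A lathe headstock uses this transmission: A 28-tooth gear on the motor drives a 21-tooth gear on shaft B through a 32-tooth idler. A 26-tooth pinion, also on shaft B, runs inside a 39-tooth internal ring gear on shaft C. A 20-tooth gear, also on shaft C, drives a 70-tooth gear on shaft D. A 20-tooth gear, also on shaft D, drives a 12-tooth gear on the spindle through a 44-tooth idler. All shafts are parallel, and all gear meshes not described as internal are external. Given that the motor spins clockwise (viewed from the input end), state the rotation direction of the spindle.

the motor → shaft B: driver → idler → driven is 2 external meshes, 2 reversals → CW.
shaft B → shaft C: internal mesh, same direction → CW.
shaft C → shaft D: external mesh, 1 reversal → CCW.
shaft D → the spindle: driver → idler → driven is 2 external meshes, 2 reversals → CCW.
5 reversals in total — an odd number — so the spindle turns opposite to the motor.

counterclockwise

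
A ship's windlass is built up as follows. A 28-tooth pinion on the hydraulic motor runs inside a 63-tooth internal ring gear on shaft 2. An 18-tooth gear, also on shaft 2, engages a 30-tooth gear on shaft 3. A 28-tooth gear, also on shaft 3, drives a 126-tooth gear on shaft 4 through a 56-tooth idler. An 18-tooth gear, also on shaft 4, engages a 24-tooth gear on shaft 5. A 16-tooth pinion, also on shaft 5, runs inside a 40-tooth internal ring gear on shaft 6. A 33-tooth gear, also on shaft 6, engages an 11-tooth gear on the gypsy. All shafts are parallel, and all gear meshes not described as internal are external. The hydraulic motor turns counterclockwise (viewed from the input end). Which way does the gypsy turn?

the hydraulic motor → shaft 2: internal mesh, same direction → CCW.
shaft 2 → shaft 3: external mesh, 1 reversal → CW.
shaft 3 → shaft 4: driver → idler → driven is 2 external meshes, 2 reversals → CW.
shaft 4 → shaft 5: external mesh, 1 reversal → CCW.
shaft 5 → shaft 6: internal mesh, same direction → CCW.
shaft 6 → the gypsy: external mesh, 1 reversal → CW.
5 reversals in total — an odd number — so the gypsy turns opposite to the hydraulic motor.

clockwise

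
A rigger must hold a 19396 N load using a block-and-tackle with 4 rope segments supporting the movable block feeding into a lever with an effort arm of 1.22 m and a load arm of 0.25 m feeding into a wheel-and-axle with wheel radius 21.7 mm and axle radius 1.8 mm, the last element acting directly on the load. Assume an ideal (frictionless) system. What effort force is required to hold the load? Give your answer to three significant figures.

82.4 N

Block-and-tackle MA = number of supporting rope parts = 4.
Lever MA = effort arm / load arm = 1.22/0.25 = 4.88.
Wheel-and-axle MA = R/r = 21.7/1.8 = 12.056.
Combined ideal MA = 4 × 4.88 × 12.056 = 235.32.
Effort = load / MA = 19396 / 235.32 = 82.422 N.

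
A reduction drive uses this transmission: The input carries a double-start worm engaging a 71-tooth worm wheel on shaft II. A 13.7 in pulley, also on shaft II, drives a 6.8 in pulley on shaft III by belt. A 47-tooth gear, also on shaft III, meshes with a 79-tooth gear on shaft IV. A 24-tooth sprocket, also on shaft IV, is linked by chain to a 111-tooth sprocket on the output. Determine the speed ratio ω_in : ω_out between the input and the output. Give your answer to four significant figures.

Each stage contributes driven/driver: worm 71/2 = 35.5, belt 6.8/13.7 = 0.49635, gear mesh 79/47 = 1.6809, chain 111/24 = 4.625.
Overall: 35.5 × 0.49635 × 1.6809 × 4.625 = 136.98.

137.0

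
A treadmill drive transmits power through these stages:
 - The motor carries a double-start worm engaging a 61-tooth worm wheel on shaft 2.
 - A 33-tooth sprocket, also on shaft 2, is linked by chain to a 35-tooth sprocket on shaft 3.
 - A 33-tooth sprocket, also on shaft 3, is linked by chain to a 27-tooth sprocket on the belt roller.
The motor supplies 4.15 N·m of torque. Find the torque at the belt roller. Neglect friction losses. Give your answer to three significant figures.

After the worm (61/2): 4.15 × 30.5 = 126.58 N·m
After the chain (35/33): 126.58 × 1.0606 = 134.25 N·m
After the chain (27/33): 134.25 × 0.81818 = 109.84 N·m

110 N·m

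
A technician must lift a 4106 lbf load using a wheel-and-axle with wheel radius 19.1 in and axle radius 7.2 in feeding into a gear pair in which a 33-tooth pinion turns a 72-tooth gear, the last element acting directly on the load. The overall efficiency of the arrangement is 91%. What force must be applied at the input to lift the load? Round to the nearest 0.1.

779.6 lbf

Wheel-and-axle MA = R/r = 19.1/7.2 = 2.6528.
Gear pair MA = 72/33 = 2.1818.
Combined ideal MA = 2.6528 × 2.1818 = 5.7879.
Actual MA = 5.7879 × 0.91 = 5.267.
Effort = load / actual MA = 4106 / 5.267 = 779.58 lbf.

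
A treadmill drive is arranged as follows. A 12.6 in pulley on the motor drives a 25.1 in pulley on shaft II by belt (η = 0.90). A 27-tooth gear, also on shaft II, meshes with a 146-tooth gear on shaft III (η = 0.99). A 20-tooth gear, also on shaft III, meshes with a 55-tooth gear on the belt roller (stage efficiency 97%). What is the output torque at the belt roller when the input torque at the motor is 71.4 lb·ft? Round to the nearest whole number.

1828 lb·ft

Belt: ratio = 25.1/12.6 = 1.9921; torque at shaft II = 71.4 × 1.9921 × 0.90 = 128.01 lb·ft.
Gear mesh: ratio = 146/27 = 5.4074; torque at shaft III = 128.01 × 5.4074 × 0.99 = 685.28 lb·ft.
Gear mesh: ratio = 55/20 = 2.75; torque at the belt roller = 685.28 × 2.75 × 0.97 = 1828 lb·ft.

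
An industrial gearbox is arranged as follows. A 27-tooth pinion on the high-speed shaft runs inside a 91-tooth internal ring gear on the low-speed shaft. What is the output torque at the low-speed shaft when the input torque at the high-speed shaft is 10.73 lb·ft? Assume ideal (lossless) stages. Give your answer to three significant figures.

internal gear 91/27 = 3.3704 → τ = 10.73·3.3704 = 36.164 lb·ft

36.2 lb·ft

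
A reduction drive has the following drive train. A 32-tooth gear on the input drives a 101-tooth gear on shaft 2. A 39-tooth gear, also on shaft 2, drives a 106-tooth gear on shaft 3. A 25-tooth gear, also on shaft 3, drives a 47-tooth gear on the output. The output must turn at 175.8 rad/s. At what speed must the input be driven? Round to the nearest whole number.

2835 rad/s

Overall ratio R = 3.1562 × 2.7179 × 1.88 = 16.128.
Required input speed = output speed × R = 175.8 × 16.128 = 2835.2 rad/s.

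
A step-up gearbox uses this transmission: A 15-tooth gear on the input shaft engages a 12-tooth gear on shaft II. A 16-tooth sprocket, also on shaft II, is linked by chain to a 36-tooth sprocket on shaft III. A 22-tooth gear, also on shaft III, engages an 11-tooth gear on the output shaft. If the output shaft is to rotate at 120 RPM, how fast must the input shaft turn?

Overall ratio R = 0.8 × 2.25 × 0.5 = 0.9.
Required input speed = output speed × R = 120 × 0.9 = 108 RPM.

108 RPM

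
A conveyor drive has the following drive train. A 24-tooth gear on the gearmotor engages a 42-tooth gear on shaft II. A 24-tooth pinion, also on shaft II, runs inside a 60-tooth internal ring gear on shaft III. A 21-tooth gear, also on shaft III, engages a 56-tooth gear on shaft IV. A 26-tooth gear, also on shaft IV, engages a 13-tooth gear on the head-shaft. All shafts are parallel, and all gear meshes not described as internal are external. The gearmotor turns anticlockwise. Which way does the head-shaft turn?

the gearmotor → shaft II: external mesh, 1 reversal → CW.
shaft II → shaft III: internal mesh, same direction → CW.
shaft III → shaft IV: external mesh, 1 reversal → CCW.
shaft IV → the head-shaft: external mesh, 1 reversal → CW.
3 reversals in total — an odd number — so the head-shaft turns opposite to the gearmotor.

clockwise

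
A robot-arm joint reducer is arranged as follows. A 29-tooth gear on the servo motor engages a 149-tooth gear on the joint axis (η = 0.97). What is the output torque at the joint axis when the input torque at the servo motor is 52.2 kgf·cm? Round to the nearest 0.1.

260.2 kgf·cm

After the gear mesh (149/29): 52.2 × 5.1379 × 0.97 = 260.15 kgf·cm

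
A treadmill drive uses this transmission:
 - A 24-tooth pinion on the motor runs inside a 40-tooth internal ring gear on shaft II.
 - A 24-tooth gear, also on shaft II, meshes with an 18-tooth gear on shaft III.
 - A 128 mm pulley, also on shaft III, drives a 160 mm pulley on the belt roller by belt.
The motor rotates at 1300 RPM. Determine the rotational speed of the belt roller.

internal gear 40/24 = 1.6667 → 1300/1.6667 = 780 RPM
gear mesh 18/24 = 0.75 → 780/0.75 = 1040 RPM
belt 160/128 = 1.25 → 1040/1.25 = 832 RPM

832 RPM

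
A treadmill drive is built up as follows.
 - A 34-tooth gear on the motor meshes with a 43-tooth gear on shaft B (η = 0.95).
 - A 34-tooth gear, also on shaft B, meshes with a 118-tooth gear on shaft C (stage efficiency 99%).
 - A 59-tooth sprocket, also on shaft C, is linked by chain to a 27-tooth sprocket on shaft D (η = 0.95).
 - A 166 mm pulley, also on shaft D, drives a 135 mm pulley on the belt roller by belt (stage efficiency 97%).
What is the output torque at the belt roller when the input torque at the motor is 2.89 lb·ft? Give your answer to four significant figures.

4.091 lb·ft

Gear mesh: ratio = 43/34 = 1.2647; torque at shaft B = 2.89 × 1.2647 × 0.95 = 3.4722 lb·ft.
Gear mesh: ratio = 118/34 = 3.4706; torque at shaft C = 3.4722 × 3.4706 × 0.99 = 11.93 lb·ft.
Chain: ratio = 27/59 = 0.45763; torque at shaft D = 11.93 × 0.45763 × 0.95 = 5.1866 lb·ft.
Belt: ratio = 135/166 = 0.81325; torque at the belt roller = 5.1866 × 0.81325 × 0.97 = 4.0915 lb·ft.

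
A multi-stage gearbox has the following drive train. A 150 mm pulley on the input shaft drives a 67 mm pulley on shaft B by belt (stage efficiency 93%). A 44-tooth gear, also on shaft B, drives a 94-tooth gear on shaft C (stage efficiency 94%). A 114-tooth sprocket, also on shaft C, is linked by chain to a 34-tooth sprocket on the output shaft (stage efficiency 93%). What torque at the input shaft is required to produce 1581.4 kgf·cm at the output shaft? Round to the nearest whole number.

Overall ratio R = 0.44667 × 2.1364 × 0.29825 = 0.2846; overall efficiency η = 0.93 × 0.94 × 0.93 = 0.8130.
Input torque = output torque / (R × η) = 1581.4 / (0.2846 × 0.8130) = 6834.6 kgf·cm.

6835 kgf·cm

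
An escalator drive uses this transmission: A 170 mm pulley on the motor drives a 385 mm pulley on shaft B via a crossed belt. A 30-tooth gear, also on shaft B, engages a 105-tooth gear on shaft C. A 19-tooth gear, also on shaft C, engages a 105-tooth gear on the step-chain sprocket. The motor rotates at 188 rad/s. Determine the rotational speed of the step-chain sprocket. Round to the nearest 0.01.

Belt: ratio = 385/170 = 2.2647, so shaft B turns at 188 / 2.2647 = 83.013 rad/s.
Gear mesh: ratio = 105/30 = 3.5, so shaft C turns at 83.013 / 3.5 = 23.718 rad/s.
Gear mesh: ratio = 105/19 = 5.5263, so the step-chain sprocket turns at 23.718 / 5.5263 = 4.2918 rad/s.

4.29 rad/s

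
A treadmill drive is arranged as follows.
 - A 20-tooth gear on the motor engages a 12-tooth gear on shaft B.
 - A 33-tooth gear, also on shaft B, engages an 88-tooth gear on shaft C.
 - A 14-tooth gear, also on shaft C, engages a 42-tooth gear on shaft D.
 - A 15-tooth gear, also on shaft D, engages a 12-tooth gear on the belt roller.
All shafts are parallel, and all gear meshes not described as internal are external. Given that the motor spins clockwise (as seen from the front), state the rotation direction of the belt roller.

the motor → shaft B: external mesh, 1 reversal → CCW.
shaft B → shaft C: external mesh, 1 reversal → CW.
shaft C → shaft D: external mesh, 1 reversal → CCW.
shaft D → the belt roller: external mesh, 1 reversal → CW.
4 reversals in total — an even number — so the belt roller turns the same way as the motor.

clockwise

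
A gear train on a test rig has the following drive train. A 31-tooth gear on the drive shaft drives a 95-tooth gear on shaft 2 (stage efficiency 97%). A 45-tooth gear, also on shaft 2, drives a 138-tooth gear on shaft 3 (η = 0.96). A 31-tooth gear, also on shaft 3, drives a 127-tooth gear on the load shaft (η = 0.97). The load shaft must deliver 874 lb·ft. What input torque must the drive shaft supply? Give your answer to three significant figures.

25.1 lb·ft

Overall ratio R = 3.0645 × 3.0667 × 4.0968 = 38.501; overall efficiency η = 0.97 × 0.96 × 0.97 = 0.9033.
Input torque = output torque / (R × η) = 874 / (38.501 × 0.9033) = 25.132 lb·ft.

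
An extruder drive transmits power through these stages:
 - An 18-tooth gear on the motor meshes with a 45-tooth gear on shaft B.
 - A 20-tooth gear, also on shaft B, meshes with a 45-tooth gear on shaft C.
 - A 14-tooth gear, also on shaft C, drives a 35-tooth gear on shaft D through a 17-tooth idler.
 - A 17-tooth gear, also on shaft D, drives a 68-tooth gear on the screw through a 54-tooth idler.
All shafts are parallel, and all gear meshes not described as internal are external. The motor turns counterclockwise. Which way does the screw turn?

the motor → shaft B: external mesh, 1 reversal → CW.
shaft B → shaft C: external mesh, 1 reversal → CCW.
shaft C → shaft D: driver → idler → driven is 2 external meshes, 2 reversals → CCW.
shaft D → the screw: driver → idler → driven is 2 external meshes, 2 reversals → CCW.
6 reversals in total — an even number — so the screw turns the same way as the motor.

counterclockwise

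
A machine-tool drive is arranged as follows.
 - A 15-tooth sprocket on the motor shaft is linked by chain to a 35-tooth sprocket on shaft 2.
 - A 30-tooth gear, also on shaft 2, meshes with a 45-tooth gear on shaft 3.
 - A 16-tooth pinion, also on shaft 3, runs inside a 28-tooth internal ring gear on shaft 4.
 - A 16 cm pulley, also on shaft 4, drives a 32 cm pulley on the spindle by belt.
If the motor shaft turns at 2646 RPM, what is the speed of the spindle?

the motor shaft → shaft 2 (chain, 35/15): 2646 ÷ 2.3333 = 1134 RPM
shaft 2 → shaft 3 (gear mesh, 45/30): 1134 ÷ 1.5 = 756 RPM
shaft 3 → shaft 4 (internal gear, 28/16): 756 ÷ 1.75 = 432 RPM
shaft 4 → the spindle (belt, 32/16): 432 ÷ 2 = 216 RPM

216 RPM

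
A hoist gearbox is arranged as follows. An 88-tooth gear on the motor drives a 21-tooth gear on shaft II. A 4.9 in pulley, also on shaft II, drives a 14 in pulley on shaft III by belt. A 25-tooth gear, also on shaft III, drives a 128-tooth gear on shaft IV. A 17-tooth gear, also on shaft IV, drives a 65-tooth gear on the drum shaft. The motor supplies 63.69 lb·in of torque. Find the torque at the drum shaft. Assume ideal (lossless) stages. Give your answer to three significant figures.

gear mesh 21/88 = 0.23864 → τ = 63.69·0.23864 = 15.199 lb·in
belt 14/4.9 = 2.8571 → τ = 15.199·2.8571 = 43.425 lb·in
gear mesh 128/25 = 5.12 → τ = 43.425·5.12 = 222.34 lb·in
gear mesh 65/17 = 3.8235 → τ = 222.34·3.8235 = 850.11 lb·in

850 lb·in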